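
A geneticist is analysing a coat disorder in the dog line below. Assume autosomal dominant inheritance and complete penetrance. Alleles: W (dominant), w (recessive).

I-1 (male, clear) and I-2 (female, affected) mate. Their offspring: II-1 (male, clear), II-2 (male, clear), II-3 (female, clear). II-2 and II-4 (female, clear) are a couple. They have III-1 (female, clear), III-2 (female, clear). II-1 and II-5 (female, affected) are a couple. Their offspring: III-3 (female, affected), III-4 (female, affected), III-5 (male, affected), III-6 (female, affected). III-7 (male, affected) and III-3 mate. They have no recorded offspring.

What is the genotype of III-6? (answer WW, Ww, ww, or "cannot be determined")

Ww

From phenotype alone, III-6 is WW or Ww.
III-6 is affected so carries W and received w from II-1 (ww), so III-6 is Ww.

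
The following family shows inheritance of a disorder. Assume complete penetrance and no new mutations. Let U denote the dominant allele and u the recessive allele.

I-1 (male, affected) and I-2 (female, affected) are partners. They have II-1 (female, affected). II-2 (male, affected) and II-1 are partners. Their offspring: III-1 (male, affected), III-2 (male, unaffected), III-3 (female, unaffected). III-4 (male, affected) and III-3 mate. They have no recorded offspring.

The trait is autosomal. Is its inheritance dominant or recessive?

II-2 and II-1 are both affected yet have an unaffected child III-2. Under a recessive model two affected parents are homozygous and every child would be affected, so the trait cannot be recessive.

dominant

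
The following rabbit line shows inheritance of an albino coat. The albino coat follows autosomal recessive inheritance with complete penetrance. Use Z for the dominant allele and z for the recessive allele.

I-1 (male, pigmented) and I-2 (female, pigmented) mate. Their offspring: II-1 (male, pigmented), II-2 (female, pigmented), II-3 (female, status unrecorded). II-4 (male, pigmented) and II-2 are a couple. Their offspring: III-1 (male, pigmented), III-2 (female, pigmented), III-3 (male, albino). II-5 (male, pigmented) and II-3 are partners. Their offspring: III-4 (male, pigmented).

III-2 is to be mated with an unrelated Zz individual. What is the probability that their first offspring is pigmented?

5/6

II-4 is pigmented so carries Z and passed z to III-3 (zz), so II-4 is Zz.
II-2 is pigmented so carries Z and passed z to III-3 (zz), so II-2 is Zz.
III-2 is a pigmented offspring of II-4 (Zz) × II-2 (Zz), whose cross gives 1/4 ZZ : 1/2 Zz : 1/4 zz; conditioning on being pigmented, III-2 is ZZ with probability 1/3, Zz with probability 2/3.
Summing over parental genotype combinations, P(offspring is pigmented) = 1/3·1 + 2/3·3/4 = 5/6.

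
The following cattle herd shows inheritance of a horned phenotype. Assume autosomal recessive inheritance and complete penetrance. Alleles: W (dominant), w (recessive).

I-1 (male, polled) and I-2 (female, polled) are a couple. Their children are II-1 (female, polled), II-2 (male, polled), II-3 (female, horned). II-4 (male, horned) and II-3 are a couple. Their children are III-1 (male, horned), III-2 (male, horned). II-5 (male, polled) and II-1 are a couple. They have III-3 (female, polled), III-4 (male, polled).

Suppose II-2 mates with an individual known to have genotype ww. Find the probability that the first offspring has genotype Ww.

2/3

I-1 is polled so carries W and passed w to II-3 (ww), so I-1 is Ww.
I-2 is polled so carries W and passed w to II-3 (ww), so I-2 is Ww.
II-2 is a polled offspring of I-1 (Ww) × I-2 (Ww), whose cross gives 1/4 WW : 1/2 Ww : 1/4 ww; conditioning on being polled, II-2 is WW with probability 1/3, Ww with probability 2/3.
Summing over parental genotype combinations, P(offspring has genotype Ww) = 1/3·1 + 2/3·1/2 = 2/3.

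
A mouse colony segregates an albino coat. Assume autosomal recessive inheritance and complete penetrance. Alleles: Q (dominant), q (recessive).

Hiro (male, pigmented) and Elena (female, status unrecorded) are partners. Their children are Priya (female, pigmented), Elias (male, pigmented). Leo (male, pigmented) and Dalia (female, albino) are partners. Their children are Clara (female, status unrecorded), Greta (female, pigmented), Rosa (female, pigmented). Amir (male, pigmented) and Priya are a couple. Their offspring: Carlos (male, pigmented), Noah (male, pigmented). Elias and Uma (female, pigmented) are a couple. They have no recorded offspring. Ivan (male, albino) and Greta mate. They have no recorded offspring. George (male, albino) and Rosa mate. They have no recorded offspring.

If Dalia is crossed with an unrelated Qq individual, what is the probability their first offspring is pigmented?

Dalia is albino, so Dalia is qq.
The cross gives 1/2 Qq : 1/2 qq, so P(offspring is pigmented) = 1/2.

1/2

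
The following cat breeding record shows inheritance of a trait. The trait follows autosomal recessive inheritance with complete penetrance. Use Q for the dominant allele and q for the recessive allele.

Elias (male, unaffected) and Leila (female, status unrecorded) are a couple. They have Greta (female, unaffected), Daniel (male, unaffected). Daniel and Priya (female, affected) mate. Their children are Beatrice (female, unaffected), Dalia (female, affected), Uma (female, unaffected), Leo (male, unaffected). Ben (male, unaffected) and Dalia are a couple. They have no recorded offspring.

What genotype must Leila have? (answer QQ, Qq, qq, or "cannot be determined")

cannot be determined

Leila's phenotype is unrecorded, and no parent or child forces a single allele at both positions; consistent genotype assignments exist with Leila as QQ or Qq or qq.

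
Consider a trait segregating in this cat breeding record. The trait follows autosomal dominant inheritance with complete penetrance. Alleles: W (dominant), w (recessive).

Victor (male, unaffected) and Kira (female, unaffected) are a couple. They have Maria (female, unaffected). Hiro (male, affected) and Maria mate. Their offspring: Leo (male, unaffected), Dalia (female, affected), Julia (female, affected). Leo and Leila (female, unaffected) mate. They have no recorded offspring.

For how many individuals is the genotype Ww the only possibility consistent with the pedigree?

Obligate heterozygotes: Hiro is affected so carries W and passed w to Leo (ww), so Hiro is Ww; Dalia is affected so carries W and received w from Maria (ww), so Dalia is Ww; Julia is affected so carries W and received w from Maria (ww), so Julia is Ww.
Every other individual is either homozygous by phenotype or has at least one consistent homozygous assignment, so the count is 3.

3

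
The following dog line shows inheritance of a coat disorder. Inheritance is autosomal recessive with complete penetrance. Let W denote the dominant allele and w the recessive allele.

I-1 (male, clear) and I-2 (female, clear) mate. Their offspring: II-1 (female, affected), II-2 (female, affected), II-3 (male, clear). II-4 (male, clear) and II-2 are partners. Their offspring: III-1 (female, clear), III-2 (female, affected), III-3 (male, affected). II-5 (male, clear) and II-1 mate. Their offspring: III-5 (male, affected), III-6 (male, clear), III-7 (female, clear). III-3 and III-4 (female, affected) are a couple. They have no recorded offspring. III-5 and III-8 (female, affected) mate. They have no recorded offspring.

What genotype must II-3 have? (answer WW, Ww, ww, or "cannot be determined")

cannot be determined

II-3's phenotype allows WW or Ww, and no parent or child forces a single allele at both positions; consistent genotype assignments exist with II-3 as WW or Ww.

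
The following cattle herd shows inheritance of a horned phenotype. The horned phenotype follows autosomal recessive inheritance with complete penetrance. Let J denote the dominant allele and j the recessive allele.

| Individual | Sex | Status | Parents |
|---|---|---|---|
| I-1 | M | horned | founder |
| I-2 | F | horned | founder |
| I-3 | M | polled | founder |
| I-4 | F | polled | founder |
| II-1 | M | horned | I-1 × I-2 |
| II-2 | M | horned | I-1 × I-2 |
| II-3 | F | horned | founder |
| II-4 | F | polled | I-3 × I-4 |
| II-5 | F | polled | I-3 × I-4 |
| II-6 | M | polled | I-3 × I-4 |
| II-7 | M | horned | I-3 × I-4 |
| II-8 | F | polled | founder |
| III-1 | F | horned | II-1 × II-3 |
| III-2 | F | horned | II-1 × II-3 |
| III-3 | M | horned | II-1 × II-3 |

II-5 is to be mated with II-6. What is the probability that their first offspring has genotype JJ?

I-3 is polled so carries J and passed j to II-7 (jj), so I-3 is Jj.
I-4 is polled so carries J and passed j to II-7 (jj), so I-4 is Jj.
II-5 is a polled offspring of I-3 (Jj) × I-4 (Jj), whose cross gives 1/4 JJ : 1/2 Jj : 1/4 jj; conditioning on being polled, II-5 is JJ with probability 1/3, Jj with probability 2/3.
II-6 is a polled offspring of I-3 (Jj) × I-4 (Jj), whose cross gives 1/4 JJ : 1/2 Jj : 1/4 jj; conditioning on being polled, II-6 is JJ with probability 1/3, Jj with probability 2/3.
Summing over parental genotype combinations, P(offspring has genotype JJ) = 1/9·1 + 2/9·1/2 + 2/9·1/2 + 4/9·1/4 = 4/9.

4/9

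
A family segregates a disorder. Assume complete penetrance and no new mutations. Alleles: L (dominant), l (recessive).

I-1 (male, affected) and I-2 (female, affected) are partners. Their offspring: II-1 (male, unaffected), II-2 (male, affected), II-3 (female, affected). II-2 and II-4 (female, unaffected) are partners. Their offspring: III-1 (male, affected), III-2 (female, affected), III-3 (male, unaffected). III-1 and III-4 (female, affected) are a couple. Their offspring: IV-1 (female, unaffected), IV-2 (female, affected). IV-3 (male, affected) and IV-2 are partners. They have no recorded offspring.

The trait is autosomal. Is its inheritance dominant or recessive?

dominant

I-1 and I-2 are both affected yet have an unaffected child II-1. Under a recessive model two affected parents are homozygous and every child would be affected, so the trait cannot be recessive.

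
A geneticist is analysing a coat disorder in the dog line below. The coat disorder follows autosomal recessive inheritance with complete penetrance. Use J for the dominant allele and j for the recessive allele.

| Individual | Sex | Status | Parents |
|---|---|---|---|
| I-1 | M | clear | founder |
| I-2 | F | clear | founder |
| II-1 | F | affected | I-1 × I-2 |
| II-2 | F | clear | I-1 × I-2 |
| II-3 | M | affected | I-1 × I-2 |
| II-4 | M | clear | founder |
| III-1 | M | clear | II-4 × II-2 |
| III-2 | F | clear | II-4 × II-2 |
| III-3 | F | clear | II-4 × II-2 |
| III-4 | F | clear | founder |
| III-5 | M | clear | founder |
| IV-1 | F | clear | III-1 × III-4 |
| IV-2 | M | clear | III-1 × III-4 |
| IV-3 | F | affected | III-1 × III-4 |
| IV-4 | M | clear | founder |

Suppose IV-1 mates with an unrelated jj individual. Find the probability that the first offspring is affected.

1/3

III-1 is clear so carries J and passed j to IV-3 (jj), so III-1 is Jj.
III-4 is clear so carries J and passed j to IV-3 (jj), so III-4 is Jj.
IV-1 is a clear offspring of III-1 (Jj) × III-4 (Jj), whose cross gives 1/4 JJ : 1/2 Jj : 1/4 jj; conditioning on being clear, IV-1 is JJ with probability 1/3, Jj with probability 2/3.
Summing over parental genotype combinations, P(offspring is affected) = 2/3·1/2 = 1/3.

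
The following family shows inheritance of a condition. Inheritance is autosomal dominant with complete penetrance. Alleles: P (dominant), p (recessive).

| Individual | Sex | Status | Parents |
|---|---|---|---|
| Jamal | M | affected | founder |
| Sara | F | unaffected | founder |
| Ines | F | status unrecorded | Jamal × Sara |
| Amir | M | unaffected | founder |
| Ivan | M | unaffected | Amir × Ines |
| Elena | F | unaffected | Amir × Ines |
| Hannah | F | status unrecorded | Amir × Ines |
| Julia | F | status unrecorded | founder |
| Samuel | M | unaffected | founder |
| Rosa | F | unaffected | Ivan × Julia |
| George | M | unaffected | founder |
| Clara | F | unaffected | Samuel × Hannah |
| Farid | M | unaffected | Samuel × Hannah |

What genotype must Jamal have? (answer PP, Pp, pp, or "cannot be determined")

Jamal's phenotype allows PP or Pp, and no parent or child forces a single allele at both positions; consistent genotype assignments exist with Jamal as PP or Pp.

cannot be determined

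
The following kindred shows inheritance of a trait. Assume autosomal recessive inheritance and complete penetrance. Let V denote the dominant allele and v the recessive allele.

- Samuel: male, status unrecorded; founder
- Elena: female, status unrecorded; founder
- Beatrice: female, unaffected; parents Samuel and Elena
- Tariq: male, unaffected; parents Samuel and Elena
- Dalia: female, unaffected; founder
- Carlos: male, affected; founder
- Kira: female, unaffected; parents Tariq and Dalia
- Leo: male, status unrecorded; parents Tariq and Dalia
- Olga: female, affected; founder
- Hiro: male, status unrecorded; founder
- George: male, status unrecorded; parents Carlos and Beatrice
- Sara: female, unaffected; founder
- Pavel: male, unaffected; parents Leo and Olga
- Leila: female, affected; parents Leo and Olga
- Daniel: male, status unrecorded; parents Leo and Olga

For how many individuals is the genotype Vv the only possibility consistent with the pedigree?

2

Obligate heterozygotes: Leo passed V to Pavel (Vv, whose v came from Olga) and passed v to Leila (vv), so Leo is Vv; Pavel is unaffected so carries V and received v from Olga (vv), so Pavel is Vv.
Every other individual is either homozygous by phenotype or has at least one consistent homozygous assignment, so the count is 2.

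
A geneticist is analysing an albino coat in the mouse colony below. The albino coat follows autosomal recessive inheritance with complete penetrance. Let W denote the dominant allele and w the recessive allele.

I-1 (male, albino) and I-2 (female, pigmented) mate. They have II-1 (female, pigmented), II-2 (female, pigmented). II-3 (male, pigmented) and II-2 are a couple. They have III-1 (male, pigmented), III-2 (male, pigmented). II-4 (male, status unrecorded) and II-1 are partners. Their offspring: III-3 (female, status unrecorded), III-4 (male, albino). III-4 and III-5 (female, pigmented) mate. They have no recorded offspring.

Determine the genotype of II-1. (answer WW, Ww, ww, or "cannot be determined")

From phenotype alone, II-1 is WW or Ww.
II-1 is pigmented so carries W and received w from I-1 (ww), so II-1 is Ww.

Ww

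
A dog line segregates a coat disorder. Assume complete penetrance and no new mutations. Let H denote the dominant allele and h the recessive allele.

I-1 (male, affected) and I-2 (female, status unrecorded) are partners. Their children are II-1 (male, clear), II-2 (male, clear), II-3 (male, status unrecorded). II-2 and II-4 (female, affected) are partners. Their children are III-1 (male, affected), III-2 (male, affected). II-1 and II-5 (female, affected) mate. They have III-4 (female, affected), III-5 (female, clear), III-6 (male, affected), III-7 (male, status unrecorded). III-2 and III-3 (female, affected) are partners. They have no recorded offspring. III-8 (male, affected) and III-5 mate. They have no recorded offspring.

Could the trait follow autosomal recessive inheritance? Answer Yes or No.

Yes

A consistent assignment under autosomal recessive exists: I-1 hh, I-2 HH, II-1 Hh, II-2 Hh, II-3 Hh, II-4 hh, II-5 hh, III-1 hh, III-2 hh, III-3 hh, III-4 hh, III-5 Hh, III-6 hh, III-7 Hh, III-8 hh.
In this assignment every recorded phenotype matches its genotype and every non-founder's genotype is obtainable from its parents' genotypes, so the pedigree is consistent.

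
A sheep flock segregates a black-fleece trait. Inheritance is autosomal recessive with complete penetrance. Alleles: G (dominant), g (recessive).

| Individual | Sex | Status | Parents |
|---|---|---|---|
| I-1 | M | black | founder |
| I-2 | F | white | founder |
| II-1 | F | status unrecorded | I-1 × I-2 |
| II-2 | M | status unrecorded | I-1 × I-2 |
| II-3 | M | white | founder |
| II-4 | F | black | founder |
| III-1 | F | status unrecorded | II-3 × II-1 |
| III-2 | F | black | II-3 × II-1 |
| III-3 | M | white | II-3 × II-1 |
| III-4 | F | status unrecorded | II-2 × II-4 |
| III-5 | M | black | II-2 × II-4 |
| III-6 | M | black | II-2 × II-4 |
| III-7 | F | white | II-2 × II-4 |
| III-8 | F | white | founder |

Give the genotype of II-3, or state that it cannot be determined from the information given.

Gg

From phenotype alone, II-3 is GG or Gg.
II-3 is white so carries G and passed g to III-2 (gg), so II-3 is Gg.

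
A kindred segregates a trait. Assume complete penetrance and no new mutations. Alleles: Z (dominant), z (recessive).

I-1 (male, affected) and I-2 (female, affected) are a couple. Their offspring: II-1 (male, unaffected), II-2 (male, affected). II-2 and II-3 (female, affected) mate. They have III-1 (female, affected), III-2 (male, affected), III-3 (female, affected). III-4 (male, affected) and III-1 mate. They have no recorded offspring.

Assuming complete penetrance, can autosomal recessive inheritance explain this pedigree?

No

Under autosomal recessive, II-1 (unaffected, male) cannot arise from I-1 (affected) × I-2 (affected).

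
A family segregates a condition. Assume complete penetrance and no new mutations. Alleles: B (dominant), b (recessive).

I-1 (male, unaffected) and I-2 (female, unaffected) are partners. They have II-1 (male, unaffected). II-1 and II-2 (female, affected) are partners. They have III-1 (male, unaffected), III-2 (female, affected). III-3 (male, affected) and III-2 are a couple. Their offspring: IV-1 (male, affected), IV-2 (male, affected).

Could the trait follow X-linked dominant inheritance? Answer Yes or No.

A consistent assignment under X-linked dominant exists: I-1 X^b Y, I-2 X^b X^b, II-1 X^b Y, II-2 X^B X^b, III-1 X^b Y, III-2 X^B X^b, III-3 X^B Y, IV-1 X^B Y, IV-2 X^B Y.
In this assignment every recorded phenotype matches its genotype and every non-founder's genotype is obtainable from its parents' genotypes, so the pedigree is consistent.

Yes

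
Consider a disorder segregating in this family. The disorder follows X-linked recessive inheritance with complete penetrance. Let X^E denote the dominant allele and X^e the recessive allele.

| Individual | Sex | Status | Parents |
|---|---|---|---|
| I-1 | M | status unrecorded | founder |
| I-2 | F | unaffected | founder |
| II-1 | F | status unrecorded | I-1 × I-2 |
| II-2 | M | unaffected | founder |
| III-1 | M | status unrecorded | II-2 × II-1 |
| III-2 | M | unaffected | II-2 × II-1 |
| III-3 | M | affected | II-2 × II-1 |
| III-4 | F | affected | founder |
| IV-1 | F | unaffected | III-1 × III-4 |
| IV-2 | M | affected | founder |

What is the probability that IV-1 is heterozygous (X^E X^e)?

IV-1 is unaffected so carries E and received e from III-4 (X^e X^e), so IV-1 is X^E X^e, giving P(X^E X^e) = 1.

1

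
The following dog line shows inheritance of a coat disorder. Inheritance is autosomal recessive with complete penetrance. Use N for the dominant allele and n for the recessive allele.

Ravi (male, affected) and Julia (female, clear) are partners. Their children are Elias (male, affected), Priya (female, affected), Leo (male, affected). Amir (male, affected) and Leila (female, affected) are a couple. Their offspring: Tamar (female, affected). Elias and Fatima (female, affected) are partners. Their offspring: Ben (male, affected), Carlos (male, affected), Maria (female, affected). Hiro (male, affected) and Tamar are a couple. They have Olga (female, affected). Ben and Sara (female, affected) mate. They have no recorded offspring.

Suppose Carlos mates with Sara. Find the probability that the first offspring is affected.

Carlos is affected, so Carlos is nn.
Sara is affected, so Sara is nn.
The cross gives 1 nn, so P(offspring is affected) = 1.

1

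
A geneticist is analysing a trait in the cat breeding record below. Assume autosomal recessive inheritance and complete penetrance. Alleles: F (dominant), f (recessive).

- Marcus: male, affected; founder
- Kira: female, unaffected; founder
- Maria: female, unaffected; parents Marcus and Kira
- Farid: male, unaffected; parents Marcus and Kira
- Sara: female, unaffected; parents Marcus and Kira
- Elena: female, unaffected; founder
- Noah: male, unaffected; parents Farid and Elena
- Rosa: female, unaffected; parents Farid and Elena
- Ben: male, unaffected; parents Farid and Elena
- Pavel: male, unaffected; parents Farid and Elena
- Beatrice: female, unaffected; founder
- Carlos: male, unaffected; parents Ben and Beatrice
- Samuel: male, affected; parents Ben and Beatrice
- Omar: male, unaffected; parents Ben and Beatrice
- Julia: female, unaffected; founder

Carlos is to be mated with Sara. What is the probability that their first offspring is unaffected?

Ben is unaffected so carries F and passed f to Samuel (ff), so Ben is Ff.
Beatrice is unaffected so carries F and passed f to Samuel (ff), so Beatrice is Ff.
Carlos is an unaffected offspring of Ben (Ff) × Beatrice (Ff), whose cross gives 1/4 FF : 1/2 Ff : 1/4 ff; conditioning on being unaffected, Carlos is FF with probability 1/3, Ff with probability 2/3.
Sara is unaffected so carries F and received f from Marcus (ff), so Sara is Ff.
Summing over parental genotype combinations, P(offspring is unaffected) = 1/3·1 + 2/3·3/4 = 5/6.

5/6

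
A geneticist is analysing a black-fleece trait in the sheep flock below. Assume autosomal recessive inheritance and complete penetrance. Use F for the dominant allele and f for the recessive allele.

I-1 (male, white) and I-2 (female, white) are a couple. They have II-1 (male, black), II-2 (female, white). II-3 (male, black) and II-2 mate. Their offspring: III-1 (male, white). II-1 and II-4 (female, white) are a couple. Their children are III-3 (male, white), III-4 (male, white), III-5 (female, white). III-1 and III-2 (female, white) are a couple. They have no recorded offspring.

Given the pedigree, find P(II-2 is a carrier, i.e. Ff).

I-1 is white so carries F and passed f to II-1 (ff), so I-1 is Ff.
I-2 is white so carries F and passed f to II-1 (ff), so I-2 is Ff.
Their cross gives offspring ratios 1/4 FF : 1/2 Ff : 1/4 ff. Conditioning on II-2 being white, P(Ff) = 1/2 / 3/4 = 2/3 before taking II-2's own offspring into account.
II-3 is black, so II-3 is ff.
Now use II-2's offspring. Probability of each recorded status — white son III-1: 1/2 if II-2 is Ff, 1 if FF.
Bayes: P(Ff) = 2/3·1/2 / (2/3·1/2 + 1/3·1) = 1/2.

1/2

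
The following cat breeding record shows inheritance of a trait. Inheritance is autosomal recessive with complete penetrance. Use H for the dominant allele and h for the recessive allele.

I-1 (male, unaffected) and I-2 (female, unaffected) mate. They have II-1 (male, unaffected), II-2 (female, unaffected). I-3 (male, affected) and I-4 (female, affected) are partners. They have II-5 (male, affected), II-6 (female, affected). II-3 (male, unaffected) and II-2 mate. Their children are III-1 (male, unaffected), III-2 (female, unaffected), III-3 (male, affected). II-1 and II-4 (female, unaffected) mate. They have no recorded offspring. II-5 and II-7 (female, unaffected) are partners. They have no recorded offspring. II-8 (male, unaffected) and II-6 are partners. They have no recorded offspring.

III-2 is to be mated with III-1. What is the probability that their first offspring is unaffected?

II-3 is unaffected so carries H and passed h to III-3 (hh), so II-3 is Hh.
II-2 is unaffected so carries H and passed h to III-3 (hh), so II-2 is Hh.
III-2 is an unaffected offspring of II-3 (Hh) × II-2 (Hh), whose cross gives 1/4 HH : 1/2 Hh : 1/4 hh; conditioning on being unaffected, III-2 is HH with probability 1/3, Hh with probability 2/3.
III-1 is an unaffected offspring of II-3 (Hh) × II-2 (Hh), whose cross gives 1/4 HH : 1/2 Hh : 1/4 hh; conditioning on being unaffected, III-1 is HH with probability 1/3, Hh with probability 2/3.
Summing over parental genotype combinations, P(offspring is unaffected) = 1/9·1 + 2/9·1 + 2/9·1 + 4/9·3/4 = 8/9.

8/9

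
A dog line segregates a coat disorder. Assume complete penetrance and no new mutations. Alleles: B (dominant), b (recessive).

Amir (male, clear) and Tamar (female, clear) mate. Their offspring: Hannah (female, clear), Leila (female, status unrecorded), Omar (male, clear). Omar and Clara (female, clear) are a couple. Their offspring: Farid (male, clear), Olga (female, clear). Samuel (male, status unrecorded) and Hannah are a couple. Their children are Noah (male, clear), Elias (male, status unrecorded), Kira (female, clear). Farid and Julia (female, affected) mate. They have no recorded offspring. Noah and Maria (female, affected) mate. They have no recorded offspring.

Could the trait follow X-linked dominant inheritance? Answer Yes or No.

Yes

A consistent assignment under X-linked dominant exists: Amir X^b Y, Tamar X^b X^b, Hannah X^b X^b, Leila X^b X^b, Omar X^b Y, Clara X^b X^b, Samuel X^b Y, Farid X^b Y, Olga X^b X^b, Julia X^B X^B, Noah X^b Y, Elias X^b Y, Kira X^b X^b, Maria X^B X^B.
In this assignment every recorded phenotype matches its genotype and every non-founder's genotype is obtainable from its parents' genotypes, so the pedigree is consistent.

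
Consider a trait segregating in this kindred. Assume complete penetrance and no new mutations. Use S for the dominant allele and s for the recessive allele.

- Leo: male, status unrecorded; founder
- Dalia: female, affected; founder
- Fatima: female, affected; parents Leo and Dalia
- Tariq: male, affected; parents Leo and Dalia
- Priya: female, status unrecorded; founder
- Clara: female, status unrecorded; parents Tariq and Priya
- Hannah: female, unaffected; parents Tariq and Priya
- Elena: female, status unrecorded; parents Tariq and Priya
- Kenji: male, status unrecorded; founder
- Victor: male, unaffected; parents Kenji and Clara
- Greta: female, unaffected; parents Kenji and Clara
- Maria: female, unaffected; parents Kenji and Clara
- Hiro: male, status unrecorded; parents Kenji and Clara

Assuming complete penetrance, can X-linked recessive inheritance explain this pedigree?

Yes

A consistent assignment under X-linked recessive exists: Leo X^s Y, Dalia X^s X^s, Fatima X^s X^s, Tariq X^s Y, Priya X^S X^S, Clara X^S X^s, Hannah X^S X^s, Elena X^S X^s, Kenji X^S Y, Victor X^S Y, Greta X^S X^S, Maria X^S X^S, Hiro X^S Y.
In this assignment every recorded phenotype matches its genotype and every non-founder's genotype is obtainable from its parents' genotypes, so the pedigree is consistent.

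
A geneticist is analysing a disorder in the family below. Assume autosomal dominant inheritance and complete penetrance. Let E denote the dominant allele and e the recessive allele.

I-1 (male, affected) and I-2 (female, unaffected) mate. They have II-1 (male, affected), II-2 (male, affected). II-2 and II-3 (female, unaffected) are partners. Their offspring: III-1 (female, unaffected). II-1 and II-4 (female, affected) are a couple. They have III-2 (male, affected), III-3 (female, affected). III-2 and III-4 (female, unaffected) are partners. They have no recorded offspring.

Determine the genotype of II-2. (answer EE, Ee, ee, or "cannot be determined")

From phenotype alone, II-2 is EE or Ee.
II-2 is affected so carries E and received e from I-2 (ee), so II-2 is Ee.

Ee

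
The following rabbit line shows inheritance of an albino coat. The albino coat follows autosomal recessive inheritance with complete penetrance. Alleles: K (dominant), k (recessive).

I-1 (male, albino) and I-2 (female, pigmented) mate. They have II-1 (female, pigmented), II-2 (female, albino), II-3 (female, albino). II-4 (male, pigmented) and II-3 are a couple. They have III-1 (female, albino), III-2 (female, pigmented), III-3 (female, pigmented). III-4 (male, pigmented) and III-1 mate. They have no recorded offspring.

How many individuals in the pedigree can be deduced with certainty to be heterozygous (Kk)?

Obligate heterozygotes: I-2 is pigmented so carries K and passed k to II-2 (kk), so I-2 is Kk; II-1 is pigmented so carries K and received k from I-1 (kk), so II-1 is Kk; II-4 is pigmented so carries K and passed k to III-1 (kk), so II-4 is Kk; III-2 is pigmented so carries K and received k from II-3 (kk), so III-2 is Kk; III-3 is pigmented so carries K and received k from II-3 (kk), so III-3 is Kk.
Every other individual is either homozygous by phenotype or has at least one consistent homozygous assignment, so the count is 5.

5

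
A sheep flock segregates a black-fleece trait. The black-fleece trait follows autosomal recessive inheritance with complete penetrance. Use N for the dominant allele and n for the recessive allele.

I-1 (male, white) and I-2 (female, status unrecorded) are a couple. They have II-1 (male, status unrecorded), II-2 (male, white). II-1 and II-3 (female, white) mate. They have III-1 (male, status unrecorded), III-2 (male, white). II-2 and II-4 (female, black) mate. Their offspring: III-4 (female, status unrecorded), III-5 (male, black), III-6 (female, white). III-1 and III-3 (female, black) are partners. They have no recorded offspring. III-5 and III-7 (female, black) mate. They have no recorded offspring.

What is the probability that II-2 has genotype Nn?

II-2 is white so carries N and passed n to III-5 (nn), so II-2 is Nn, giving P(Nn) = 1.

1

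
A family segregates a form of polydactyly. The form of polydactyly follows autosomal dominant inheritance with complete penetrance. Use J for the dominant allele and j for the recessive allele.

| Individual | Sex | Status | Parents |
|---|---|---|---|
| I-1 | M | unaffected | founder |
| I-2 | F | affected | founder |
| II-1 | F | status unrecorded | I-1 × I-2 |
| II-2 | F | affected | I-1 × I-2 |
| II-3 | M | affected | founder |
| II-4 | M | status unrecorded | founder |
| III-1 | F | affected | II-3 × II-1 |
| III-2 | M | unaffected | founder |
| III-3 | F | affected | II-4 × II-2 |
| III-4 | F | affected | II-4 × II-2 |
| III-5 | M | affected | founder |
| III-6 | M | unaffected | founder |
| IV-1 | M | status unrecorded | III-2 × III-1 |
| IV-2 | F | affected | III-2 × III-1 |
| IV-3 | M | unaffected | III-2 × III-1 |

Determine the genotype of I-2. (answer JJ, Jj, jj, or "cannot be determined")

I-2's phenotype allows JJ or Jj, and no parent or child forces a single allele at both positions; consistent genotype assignments exist with I-2 as JJ or Jj.

cannot be determined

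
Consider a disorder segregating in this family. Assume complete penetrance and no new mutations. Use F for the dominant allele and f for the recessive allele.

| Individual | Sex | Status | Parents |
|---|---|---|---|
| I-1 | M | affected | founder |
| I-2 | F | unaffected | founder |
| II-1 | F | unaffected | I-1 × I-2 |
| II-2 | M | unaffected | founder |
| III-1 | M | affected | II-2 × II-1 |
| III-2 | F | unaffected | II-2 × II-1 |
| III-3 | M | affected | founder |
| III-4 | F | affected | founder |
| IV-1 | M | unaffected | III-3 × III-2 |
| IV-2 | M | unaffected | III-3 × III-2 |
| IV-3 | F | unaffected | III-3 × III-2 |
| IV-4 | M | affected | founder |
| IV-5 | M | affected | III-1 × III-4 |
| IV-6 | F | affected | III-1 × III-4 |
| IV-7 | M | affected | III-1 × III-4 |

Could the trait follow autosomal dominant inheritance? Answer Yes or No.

Under autosomal dominant, III-1 (affected, male) cannot arise from II-2 (unaffected) × II-1 (unaffected).

No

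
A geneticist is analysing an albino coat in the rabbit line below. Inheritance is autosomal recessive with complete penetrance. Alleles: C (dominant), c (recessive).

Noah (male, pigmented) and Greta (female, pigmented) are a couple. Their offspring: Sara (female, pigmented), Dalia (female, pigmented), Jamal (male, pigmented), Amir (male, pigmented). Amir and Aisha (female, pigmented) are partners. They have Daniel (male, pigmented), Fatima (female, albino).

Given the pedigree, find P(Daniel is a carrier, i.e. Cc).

2/3

Amir is pigmented so carries C and passed c to Fatima (cc), so Amir is Cc.
Aisha is pigmented so carries C and passed c to Fatima (cc), so Aisha is Cc.
Their cross gives offspring ratios 1/4 CC : 1/2 Cc : 1/4 cc. Conditioning on Daniel being pigmented, P(Cc) = 1/2 / 3/4 = 2/3.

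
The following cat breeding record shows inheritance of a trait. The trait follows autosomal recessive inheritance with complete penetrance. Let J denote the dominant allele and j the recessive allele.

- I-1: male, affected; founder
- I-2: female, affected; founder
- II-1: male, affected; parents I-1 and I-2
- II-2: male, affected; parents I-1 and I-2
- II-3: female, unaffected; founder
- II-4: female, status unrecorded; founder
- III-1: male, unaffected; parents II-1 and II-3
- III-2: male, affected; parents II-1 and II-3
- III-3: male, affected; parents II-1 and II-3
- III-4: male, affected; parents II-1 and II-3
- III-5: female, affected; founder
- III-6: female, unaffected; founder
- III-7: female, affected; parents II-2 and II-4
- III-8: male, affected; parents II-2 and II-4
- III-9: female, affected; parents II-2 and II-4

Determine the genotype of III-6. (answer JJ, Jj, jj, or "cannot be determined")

III-6's phenotype allows JJ or Jj, and no parent or child forces a single allele at both positions; consistent genotype assignments exist with III-6 as JJ or Jj.

cannot be determined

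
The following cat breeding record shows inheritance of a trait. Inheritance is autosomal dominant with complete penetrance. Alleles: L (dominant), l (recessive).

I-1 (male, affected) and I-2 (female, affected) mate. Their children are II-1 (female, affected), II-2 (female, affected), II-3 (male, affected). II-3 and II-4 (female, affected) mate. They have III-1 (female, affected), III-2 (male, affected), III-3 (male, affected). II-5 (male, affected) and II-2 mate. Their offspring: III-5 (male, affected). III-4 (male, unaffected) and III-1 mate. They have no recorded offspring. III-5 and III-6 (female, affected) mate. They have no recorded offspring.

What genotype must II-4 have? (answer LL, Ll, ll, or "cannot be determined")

cannot be determined

II-4's phenotype allows LL or Ll, and no parent or child forces a single allele at both positions; consistent genotype assignments exist with II-4 as LL or Ll.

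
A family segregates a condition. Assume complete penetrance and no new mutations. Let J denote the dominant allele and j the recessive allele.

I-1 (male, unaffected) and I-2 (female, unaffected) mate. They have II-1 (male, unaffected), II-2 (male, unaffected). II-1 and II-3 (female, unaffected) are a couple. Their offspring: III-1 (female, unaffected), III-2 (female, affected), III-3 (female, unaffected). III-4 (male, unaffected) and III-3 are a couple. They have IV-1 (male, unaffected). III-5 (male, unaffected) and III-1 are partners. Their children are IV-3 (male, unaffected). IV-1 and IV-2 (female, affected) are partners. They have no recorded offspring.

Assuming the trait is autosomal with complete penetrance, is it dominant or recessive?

recessive

II-1 and II-3 are both unaffected yet have an affected child III-2. Under dominance, an affected child requires at least one affected parent, so the trait cannot be dominant.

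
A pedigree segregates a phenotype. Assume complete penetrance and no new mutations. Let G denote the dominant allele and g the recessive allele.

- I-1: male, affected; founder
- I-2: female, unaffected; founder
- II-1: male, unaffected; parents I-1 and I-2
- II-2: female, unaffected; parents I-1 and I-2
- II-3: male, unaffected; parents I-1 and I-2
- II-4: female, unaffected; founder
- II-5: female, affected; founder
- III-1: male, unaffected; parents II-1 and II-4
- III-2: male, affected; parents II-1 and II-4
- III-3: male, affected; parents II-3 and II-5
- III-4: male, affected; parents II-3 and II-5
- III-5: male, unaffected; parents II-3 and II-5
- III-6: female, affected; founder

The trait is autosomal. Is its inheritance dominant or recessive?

II-1 and II-4 are both unaffected yet have an affected child III-2. Under dominance, an affected child requires at least one affected parent, so the trait cannot be dominant.

recessive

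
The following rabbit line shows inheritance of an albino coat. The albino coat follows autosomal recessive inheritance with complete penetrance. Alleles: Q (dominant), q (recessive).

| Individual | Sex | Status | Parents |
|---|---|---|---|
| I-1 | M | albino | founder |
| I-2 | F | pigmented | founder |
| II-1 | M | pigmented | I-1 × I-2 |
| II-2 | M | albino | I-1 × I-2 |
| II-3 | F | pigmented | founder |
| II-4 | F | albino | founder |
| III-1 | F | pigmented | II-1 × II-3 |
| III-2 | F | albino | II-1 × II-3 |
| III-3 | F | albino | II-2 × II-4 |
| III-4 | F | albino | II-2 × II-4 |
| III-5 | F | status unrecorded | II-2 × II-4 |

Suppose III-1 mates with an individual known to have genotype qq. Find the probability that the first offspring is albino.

1/3

II-1 is pigmented so carries Q and received q from I-1 (qq), so II-1 is Qq.
II-3 is pigmented so carries Q and passed q to III-2 (qq), so II-3 is Qq.
III-1 is a pigmented offspring of II-1 (Qq) × II-3 (Qq), whose cross gives 1/4 QQ : 1/2 Qq : 1/4 qq; conditioning on being pigmented, III-1 is QQ with probability 1/3, Qq with probability 2/3.
Summing over parental genotype combinations, P(offspring is albino) = 2/3·1/2 = 1/3.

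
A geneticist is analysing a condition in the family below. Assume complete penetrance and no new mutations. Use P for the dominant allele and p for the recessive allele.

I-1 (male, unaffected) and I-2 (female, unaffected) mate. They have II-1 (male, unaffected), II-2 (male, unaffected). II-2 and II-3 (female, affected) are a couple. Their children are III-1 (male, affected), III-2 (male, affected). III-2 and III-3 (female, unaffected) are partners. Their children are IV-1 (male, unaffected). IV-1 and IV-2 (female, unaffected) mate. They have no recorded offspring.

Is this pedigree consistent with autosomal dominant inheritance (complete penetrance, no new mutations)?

A consistent assignment under autosomal dominant exists: I-1 pp, I-2 pp, II-1 pp, II-2 pp, II-3 PP, III-1 Pp, III-2 Pp, III-3 pp, IV-1 pp, IV-2 pp.
In this assignment every recorded phenotype matches its genotype and every non-founder's genotype is obtainable from its parents' genotypes, so the pedigree is consistent.

Yes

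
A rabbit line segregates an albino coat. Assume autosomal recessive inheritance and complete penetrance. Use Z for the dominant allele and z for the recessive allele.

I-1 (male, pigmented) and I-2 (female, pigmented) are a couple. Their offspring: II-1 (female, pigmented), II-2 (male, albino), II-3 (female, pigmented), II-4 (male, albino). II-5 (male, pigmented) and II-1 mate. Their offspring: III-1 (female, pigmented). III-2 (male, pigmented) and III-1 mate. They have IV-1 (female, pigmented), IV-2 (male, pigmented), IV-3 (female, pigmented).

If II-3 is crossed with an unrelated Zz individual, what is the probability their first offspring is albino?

I-1 is pigmented so carries Z and passed z to II-2 (zz), so I-1 is Zz.
I-2 is pigmented so carries Z and passed z to II-2 (zz), so I-2 is Zz.
II-3 is a pigmented offspring of I-1 (Zz) × I-2 (Zz), whose cross gives 1/4 ZZ : 1/2 Zz : 1/4 zz; conditioning on being pigmented, II-3 is ZZ with probability 1/3, Zz with probability 2/3.
Summing over parental genotype combinations, P(offspring is albino) = 2/3·1/4 = 1/6.

1/6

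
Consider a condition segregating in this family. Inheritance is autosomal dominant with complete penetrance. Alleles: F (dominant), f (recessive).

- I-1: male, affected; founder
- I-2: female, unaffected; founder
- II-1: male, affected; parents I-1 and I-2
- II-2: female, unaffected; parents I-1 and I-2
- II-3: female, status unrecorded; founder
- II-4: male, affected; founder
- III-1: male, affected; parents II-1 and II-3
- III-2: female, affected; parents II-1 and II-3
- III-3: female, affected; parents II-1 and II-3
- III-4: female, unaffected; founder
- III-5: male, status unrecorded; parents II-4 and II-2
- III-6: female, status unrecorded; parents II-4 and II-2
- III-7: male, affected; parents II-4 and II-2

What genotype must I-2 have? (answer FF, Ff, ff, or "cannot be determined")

ff

I-2 is unaffected, so I-2 is ff.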